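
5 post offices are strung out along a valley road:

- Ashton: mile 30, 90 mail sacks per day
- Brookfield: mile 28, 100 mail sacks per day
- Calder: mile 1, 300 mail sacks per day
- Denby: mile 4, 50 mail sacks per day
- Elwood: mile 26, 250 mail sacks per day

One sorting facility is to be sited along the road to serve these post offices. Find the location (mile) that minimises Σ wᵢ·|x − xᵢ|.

For a sum of weighted absolute distances on a line, the optimum is the weighted median (not the mean). Total weight W = 790; half-weight = 395.
Sort by position and accumulate weight:
  mile 1 (Calder, w=300) → cum 300
  mile 4 (Denby, w=50) → cum 350
  mile 26 (Elwood, w=250) → cum 600  ≥ 395 → median here
  mile 28 (Brookfield, w=100) → cum 700
  mile 30 (Ashton, w=90) → cum 790
Optimal location: mile 26.

x = 26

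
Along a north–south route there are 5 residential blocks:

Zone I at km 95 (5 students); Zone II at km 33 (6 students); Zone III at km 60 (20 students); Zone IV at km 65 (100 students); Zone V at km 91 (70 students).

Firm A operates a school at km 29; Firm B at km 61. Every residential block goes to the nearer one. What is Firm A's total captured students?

6

The indifferent point is the midpoint (29+61)/2 = 45; residential blocks left of it (closer to Firm A at 29) go to Firm A, those right go to Firm B.
  Zone II at 33 (w=6) → Firm A
  Zone III at 60 (w=20) → Firm B
  Zone IV at 65 (w=100) → Firm B
  Zone V at 91 (w=70) → Firm B
  Zone I at 95 (w=5) → Firm B
Firm A captures 6; Firm B captures 195.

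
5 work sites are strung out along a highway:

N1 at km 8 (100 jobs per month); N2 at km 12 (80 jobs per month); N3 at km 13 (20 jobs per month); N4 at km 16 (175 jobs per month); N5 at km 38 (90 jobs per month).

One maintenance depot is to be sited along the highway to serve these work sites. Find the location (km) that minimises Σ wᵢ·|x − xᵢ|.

For a sum of weighted absolute distances on a line, the optimum is the weighted median (not the mean). Total weight W = 465; half-weight = 232.5.
Sort by position and accumulate weight:
  km 8 (N1, w=100) → cum 100
  km 12 (N2, w=80) → cum 180
  km 13 (N3, w=20) → cum 200
  km 16 (N4, w=175) → cum 375  ≥ 232.5 → median here
  km 38 (N5, w=90) → cum 465
Optimal location: km 16.

x = 16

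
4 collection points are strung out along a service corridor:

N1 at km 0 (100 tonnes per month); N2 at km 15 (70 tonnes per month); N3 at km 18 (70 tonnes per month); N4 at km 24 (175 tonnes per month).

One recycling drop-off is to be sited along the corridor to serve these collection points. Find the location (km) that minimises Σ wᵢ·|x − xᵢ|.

x = 18

For a sum of weighted absolute distances on a line, the optimum is the weighted median (not the mean). Total weight W = 415; half-weight = 207.5.
Sort by position and accumulate weight:
  km 0 (N1, w=100) → cum 100
  km 15 (N2, w=70) → cum 170
  km 18 (N3, w=70) → cum 240  ≥ 207.5 → median here
  km 24 (N4, w=175) → cum 415
Optimal location: km 18.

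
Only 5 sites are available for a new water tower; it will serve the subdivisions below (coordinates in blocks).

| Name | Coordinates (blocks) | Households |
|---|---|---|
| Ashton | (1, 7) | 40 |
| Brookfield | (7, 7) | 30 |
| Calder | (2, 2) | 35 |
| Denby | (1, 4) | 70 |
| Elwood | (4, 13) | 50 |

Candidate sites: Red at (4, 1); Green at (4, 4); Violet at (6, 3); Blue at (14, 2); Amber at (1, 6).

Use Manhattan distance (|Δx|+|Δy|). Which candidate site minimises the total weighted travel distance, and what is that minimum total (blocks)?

Amber, total 1065 blocks

Total weighted distance at each candidate:
  Red (4, 1): total = 1755
  Green (4, 4): total = 1220
  Violet (6, 3): total = 1705
  Blue (14, 2): total = 3600
  Amber (1, 6): total = 1065
Minimum is at Amber with total 1065 blocks.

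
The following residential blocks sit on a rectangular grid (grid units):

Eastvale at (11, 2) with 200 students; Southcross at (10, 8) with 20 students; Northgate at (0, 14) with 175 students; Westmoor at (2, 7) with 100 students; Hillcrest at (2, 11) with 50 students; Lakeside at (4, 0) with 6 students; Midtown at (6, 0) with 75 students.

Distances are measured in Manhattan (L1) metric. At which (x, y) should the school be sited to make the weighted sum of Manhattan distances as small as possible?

Manhattan distance separates: Σwᵢ(|x−xᵢ|+|y−yᵢ|) = Σwᵢ|x−xᵢ| + Σwᵢ|y−yᵢ|, so x and y are optimised independently as 1-D weighted medians.
Total weight W = 626; half = 313.
x-coordinate, sorted with cumulative weight:
  x=0 (Northgate, w=175) cum 175
  x=2 (Westmoor, w=100) cum 275
  x=2 (Hillcrest, w=50) cum 325  ← median
  x=4 (Lakeside, w=6) cum 331
  x=6 (Midtown, w=75) cum 406
  x=10 (Southcross, w=20) cum 426
  x=11 (Eastvale, w=200) cum 626
⇒ x* = 2
y-coordinate, sorted with cumulative weight:
  y=0 (Lakeside, w=6) cum 6
  y=0 (Midtown, w=75) cum 81
  y=2 (Eastvale, w=200) cum 281
  y=7 (Westmoor, w=100) cum 381  ← median
  y=8 (Southcross, w=20) cum 401
  y=11 (Hillcrest, w=50) cum 451
  y=14 (Northgate, w=175) cum 626
⇒ y* = 7

(2, 7)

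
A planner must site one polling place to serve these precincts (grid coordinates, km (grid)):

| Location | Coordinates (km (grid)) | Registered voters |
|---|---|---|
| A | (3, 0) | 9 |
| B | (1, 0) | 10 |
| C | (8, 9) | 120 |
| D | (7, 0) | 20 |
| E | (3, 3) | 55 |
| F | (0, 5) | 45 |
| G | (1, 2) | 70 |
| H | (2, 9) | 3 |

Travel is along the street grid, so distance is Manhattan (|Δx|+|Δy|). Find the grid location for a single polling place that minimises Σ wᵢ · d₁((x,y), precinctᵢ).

(3, 5)

Manhattan distance separates: Σwᵢ(|x−xᵢ|+|y−yᵢ|) = Σwᵢ|x−xᵢ| + Σwᵢ|y−yᵢ|, so x and y are optimised independently as 1-D weighted medians.
Total weight W = 332; half = 166.
x-coordinate, sorted with cumulative weight:
  x=0 (F, w=45) cum 45
  x=1 (B, w=10) cum 55
  x=1 (G, w=70) cum 125
  x=2 (H, w=3) cum 128
  x=3 (A, w=9) cum 137
  x=3 (E, w=55) cum 192  ← median
  x=7 (D, w=20) cum 212
  x=8 (C, w=120) cum 332
⇒ x* = 3
y-coordinate, sorted with cumulative weight:
  y=0 (A, w=9) cum 9
  y=0 (B, w=10) cum 19
  y=0 (D, w=20) cum 39
  y=2 (G, w=70) cum 109
  y=3 (E, w=55) cum 164
  y=5 (F, w=45) cum 209  ← median
  y=9 (C, w=120) cum 329
  y=9 (H, w=3) cum 332
⇒ y* = 5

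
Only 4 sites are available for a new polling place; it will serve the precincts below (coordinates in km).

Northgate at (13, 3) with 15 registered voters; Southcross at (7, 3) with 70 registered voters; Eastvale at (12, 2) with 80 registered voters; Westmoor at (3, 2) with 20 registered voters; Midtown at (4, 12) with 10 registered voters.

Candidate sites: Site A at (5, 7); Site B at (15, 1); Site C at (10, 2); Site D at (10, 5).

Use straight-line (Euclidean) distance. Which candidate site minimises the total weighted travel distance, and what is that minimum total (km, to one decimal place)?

Total weighted distance at each candidate:
  Site A (5, 7): total = 1294.1
  Site B (15, 1): total = 1269.0
  Site C (10, 2): total = 685.4
  Site D (10, 5): total = 839.4
Minimum is at Site C with total 685.4 km.

Site C, total 685.4 km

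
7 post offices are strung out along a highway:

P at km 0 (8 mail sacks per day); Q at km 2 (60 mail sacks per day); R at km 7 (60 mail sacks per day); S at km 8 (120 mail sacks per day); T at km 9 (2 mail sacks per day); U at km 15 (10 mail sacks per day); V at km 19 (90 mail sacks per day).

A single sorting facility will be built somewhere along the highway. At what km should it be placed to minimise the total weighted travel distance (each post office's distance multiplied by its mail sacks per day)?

x = 8

For a sum of weighted absolute distances on a line, the optimum is the weighted median (not the mean). Total weight W = 350; half-weight = 175.
Sort by position and accumulate weight:
  km 0 (P, w=8) → cum 8
  km 2 (Q, w=60) → cum 68
  km 7 (R, w=60) → cum 128
  km 8 (S, w=120) → cum 248  ≥ 175 → median here
  km 9 (T, w=2) → cum 250
  km 15 (U, w=10) → cum 260
  km 19 (V, w=90) → cum 350
Optimal location: km 8.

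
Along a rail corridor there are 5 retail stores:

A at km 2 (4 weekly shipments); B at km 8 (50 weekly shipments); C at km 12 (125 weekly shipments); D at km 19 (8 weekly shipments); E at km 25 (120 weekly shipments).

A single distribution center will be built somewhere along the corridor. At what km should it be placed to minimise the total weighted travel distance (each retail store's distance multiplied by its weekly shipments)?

For a sum of weighted absolute distances on a line, the optimum is the weighted median (not the mean). Total weight W = 307; half-weight = 153.5.
Sort by position and accumulate weight:
  km 2 (A, w=4) → cum 4
  km 8 (B, w=50) → cum 54
  km 12 (C, w=125) → cum 179  ≥ 153.5 → median here
  km 19 (D, w=8) → cum 187
  km 25 (E, w=120) → cum 307
Optimal location: km 12.

x = 12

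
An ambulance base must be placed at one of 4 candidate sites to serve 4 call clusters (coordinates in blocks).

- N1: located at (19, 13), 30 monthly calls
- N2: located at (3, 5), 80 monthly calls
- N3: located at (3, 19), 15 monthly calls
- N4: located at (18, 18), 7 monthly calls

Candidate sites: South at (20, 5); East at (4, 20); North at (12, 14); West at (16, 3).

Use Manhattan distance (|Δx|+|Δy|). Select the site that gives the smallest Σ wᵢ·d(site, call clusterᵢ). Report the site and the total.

Total weighted distance at each candidate:
  South (20, 5): total = 2200
  East (4, 20): total = 2082
  North (12, 14): total = 1960
  West (16, 3): total = 2144
Minimum is at North with total 1960 blocks.

North, total 1960 blocks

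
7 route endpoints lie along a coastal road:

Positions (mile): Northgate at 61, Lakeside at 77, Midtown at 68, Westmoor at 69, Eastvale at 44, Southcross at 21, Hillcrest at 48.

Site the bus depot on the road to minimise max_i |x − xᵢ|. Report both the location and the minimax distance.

The 1-center on a line is the midpoint of the two extreme points: leftmost at 21, rightmost at 77.
Optimal location = (21 + 77)/2 = 49; maximum distance = (77 − 21)/2 = 28.

location 49, max distance 28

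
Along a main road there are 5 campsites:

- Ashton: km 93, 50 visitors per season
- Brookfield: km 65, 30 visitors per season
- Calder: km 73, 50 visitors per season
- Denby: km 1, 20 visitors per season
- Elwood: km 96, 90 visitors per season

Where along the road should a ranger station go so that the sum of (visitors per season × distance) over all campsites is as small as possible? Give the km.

x = 93

For a sum of weighted absolute distances on a line, the optimum is the weighted median (not the mean). Total weight W = 240; half-weight = 120.
Sort by position and accumulate weight:
  km 1 (Denby, w=20) → cum 20
  km 65 (Brookfield, w=30) → cum 50
  km 73 (Calder, w=50) → cum 100
  km 93 (Ashton, w=50) → cum 150  ≥ 120 → median here
  km 96 (Elwood, w=90) → cum 240
Optimal location: km 93.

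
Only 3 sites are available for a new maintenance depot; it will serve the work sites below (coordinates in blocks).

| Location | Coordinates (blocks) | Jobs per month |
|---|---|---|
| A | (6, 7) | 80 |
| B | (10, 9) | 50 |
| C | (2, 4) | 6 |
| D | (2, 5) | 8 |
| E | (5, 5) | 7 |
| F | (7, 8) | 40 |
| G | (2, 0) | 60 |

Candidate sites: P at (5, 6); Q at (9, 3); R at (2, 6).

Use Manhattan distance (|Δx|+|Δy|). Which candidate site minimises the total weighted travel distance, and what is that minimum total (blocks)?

Total weighted distance at each candidate:
  P (5, 6): total = 1329
  Q (9, 3): total = 1952
  R (2, 6): total = 1638
Minimum is at P with total 1329 blocks.

P, total 1329 blocks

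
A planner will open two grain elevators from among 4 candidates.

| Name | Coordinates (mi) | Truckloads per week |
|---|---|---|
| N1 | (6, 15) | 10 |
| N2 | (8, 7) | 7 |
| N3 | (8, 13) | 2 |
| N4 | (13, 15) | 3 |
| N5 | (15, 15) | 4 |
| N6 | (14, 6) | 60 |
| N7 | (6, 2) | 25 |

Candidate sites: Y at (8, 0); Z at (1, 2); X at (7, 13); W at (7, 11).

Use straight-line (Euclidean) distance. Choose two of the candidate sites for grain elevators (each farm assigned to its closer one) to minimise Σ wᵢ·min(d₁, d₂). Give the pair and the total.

Evaluate every pair (each demand assigned to the nearer of the two):
  {Y, X}: total = 698.7
  {Y, W}: total = 711.8
  {Z, W}: total = 773.1
  {Z, X}: total = 837.9
  {X, W}: total = 847.7
  {Y, Z}: total = 907.8
Best pair: {Y, X} with total 698.7.

{Y, X}, total 698.7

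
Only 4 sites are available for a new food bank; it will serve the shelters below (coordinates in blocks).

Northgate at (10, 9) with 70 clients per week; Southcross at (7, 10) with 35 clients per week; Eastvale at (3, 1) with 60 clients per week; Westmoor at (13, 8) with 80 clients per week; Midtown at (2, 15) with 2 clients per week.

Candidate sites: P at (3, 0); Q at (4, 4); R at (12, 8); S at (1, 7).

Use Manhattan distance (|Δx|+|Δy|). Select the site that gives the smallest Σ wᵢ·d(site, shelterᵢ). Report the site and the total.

R, total 1529 blocks

Total weighted distance at each candidate:
  P (3, 0): total = 3142
  Q (4, 4): total = 2391
  R (12, 8): total = 1529
  S (1, 7): total = 2623
Minimum is at R with total 1529 blocks.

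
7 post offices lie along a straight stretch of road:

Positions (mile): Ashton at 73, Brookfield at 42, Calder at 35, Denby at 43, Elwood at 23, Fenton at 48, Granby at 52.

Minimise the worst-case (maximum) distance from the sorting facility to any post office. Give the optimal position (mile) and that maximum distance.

location 48, max distance 25

The 1-center on a line is the midpoint of the two extreme points: leftmost at 23, rightmost at 73.
Optimal location = (23 + 73)/2 = 48; maximum distance = (73 − 23)/2 = 25.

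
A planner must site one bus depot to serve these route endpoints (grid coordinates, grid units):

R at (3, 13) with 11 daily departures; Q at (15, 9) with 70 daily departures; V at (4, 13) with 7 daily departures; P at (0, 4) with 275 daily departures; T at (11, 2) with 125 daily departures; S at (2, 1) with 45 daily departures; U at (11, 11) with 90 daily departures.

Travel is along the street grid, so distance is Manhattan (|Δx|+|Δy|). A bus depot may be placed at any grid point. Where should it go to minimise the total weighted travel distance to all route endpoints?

Manhattan distance separates: Σwᵢ(|x−xᵢ|+|y−yᵢ|) = Σwᵢ|x−xᵢ| + Σwᵢ|y−yᵢ|, so x and y are optimised independently as 1-D weighted medians.
Total weight W = 623; half = 311.5.
x-coordinate, sorted with cumulative weight:
  x=0 (P, w=275) cum 275
  x=2 (S, w=45) cum 320  ← median
  x=3 (R, w=11) cum 331
  x=4 (V, w=7) cum 338
  x=11 (T, w=125) cum 463
  x=11 (U, w=90) cum 553
  x=15 (Q, w=70) cum 623
⇒ x* = 2
y-coordinate, sorted with cumulative weight:
  y=1 (S, w=45) cum 45
  y=2 (T, w=125) cum 170
  y=4 (P, w=275) cum 445  ← median
  y=9 (Q, w=70) cum 515
  y=11 (U, w=90) cum 605
  y=13 (R, w=11) cum 616
  y=13 (V, w=7) cum 623
⇒ y* = 4

(2, 4)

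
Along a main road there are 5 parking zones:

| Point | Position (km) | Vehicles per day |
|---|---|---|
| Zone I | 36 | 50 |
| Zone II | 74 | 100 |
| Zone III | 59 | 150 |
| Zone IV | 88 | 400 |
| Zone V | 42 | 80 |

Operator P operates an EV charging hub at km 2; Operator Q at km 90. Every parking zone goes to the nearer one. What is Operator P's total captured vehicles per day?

130

The indifferent point is the midpoint (2+90)/2 = 46; parking zones left of it (closer to Operator P at 2) go to Operator P, those right go to Operator Q.
  Zone I at 36 (w=50) → Operator P
  Zone V at 42 (w=80) → Operator P
  Zone III at 59 (w=150) → Operator Q
  Zone II at 74 (w=100) → Operator Q
  Zone IV at 88 (w=400) → Operator Q
Operator P captures 130; Operator Q captures 650.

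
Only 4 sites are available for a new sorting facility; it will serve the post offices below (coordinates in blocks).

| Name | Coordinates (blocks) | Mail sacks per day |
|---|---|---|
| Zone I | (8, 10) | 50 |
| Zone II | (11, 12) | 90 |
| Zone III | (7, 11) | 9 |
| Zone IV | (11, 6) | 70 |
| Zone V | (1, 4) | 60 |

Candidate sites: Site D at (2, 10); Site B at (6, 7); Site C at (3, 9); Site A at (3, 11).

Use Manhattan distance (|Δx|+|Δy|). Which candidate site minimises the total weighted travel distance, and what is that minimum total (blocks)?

Site B, total 2095 blocks

Total weighted distance at each candidate:
  Site D (2, 10): total = 2674
  Site B (6, 7): total = 2095
  Site C (3, 9): total = 2534
  Site A (3, 11): total = 2596
Minimum is at Site B with total 2095 blocks.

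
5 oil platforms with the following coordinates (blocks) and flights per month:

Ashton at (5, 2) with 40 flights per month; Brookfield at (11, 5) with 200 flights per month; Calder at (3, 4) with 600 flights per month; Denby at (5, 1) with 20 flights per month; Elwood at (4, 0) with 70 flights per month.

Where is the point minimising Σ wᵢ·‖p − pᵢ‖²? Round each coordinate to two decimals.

The minimiser of Σwᵢ‖p−pᵢ‖² is the weighted centroid p* = (Σwᵢpᵢ)/(Σwᵢ).
Σwᵢ = 930.
Σwᵢxᵢ = 40·5 + 200·11 + 600·3 + 20·5 + 70·4 = 4580.
Σwᵢyᵢ = 40·2 + 200·5 + 600·4 + 20·1 + 70·0 = 3500.
x* = 4580/930 = 4.92, y* = 3500/930 = 3.76.

(4.92, 3.76)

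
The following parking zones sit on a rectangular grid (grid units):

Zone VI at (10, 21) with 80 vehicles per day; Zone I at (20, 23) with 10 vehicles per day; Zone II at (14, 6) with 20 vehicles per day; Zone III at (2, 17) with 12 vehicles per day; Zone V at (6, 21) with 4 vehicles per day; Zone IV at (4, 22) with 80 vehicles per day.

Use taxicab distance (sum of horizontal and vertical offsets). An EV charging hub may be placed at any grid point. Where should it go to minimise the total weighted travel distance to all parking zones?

(10, 21)

Manhattan distance separates: Σwᵢ(|x−xᵢ|+|y−yᵢ|) = Σwᵢ|x−xᵢ| + Σwᵢ|y−yᵢ|, so x and y are optimised independently as 1-D weighted medians.
Total weight W = 206; half = 103.
x-coordinate, sorted with cumulative weight:
  x=2 (Zone III, w=12) cum 12
  x=4 (Zone IV, w=80) cum 92
  x=6 (Zone V, w=4) cum 96
  x=10 (Zone VI, w=80) cum 176  ← median
  x=14 (Zone II, w=20) cum 196
  x=20 (Zone I, w=10) cum 206
⇒ x* = 10
y-coordinate, sorted with cumulative weight:
  y=6 (Zone II, w=20) cum 20
  y=17 (Zone III, w=12) cum 32
  y=21 (Zone VI, w=80) cum 112  ← median
  y=21 (Zone V, w=4) cum 116
  y=22 (Zone IV, w=80) cum 196
  y=23 (Zone I, w=10) cum 206
⇒ y* = 21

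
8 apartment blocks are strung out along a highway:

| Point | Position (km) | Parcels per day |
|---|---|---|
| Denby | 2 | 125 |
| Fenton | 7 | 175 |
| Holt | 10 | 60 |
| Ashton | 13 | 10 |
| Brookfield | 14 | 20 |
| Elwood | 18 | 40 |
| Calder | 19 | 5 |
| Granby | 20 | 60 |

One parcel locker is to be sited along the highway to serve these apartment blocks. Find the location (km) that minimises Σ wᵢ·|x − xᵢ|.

For a sum of weighted absolute distances on a line, the optimum is the weighted median (not the mean). Total weight W = 495; half-weight = 247.5.
Sort by position and accumulate weight:
  km 2 (Denby, w=125) → cum 125
  km 7 (Fenton, w=175) → cum 300  ≥ 247.5 → median here
  km 10 (Holt, w=60) → cum 360
  km 13 (Ashton, w=10) → cum 370
  km 14 (Brookfield, w=20) → cum 390
  km 18 (Elwood, w=40) → cum 430
  km 19 (Calder, w=5) → cum 435
  km 20 (Granby, w=60) → cum 495
Optimal location: km 7.

x = 7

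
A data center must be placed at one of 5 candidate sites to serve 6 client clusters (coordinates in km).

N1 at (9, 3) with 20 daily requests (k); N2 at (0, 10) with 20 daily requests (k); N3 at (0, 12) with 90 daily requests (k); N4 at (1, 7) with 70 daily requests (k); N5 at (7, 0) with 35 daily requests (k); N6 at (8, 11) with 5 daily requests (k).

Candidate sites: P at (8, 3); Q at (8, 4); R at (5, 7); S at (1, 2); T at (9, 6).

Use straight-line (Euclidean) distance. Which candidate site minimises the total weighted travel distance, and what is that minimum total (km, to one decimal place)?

Total weighted distance at each candidate:
  P (8, 3): total = 2031.4
  Q (8, 4): total = 1958.9
  R (5, 7): total = 1426.0
  S (1, 2): total = 1855.3
  T (9, 6): total = 2041.7
Minimum is at R with total 1426.0 km.

R, total 1426.0 km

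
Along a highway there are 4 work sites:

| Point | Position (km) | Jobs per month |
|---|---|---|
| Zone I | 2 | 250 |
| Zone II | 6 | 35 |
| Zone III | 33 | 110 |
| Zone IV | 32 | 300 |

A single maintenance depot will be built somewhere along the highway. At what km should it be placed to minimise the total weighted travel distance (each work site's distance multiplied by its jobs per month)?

For a sum of weighted absolute distances on a line, the optimum is the weighted median (not the mean). Total weight W = 695; half-weight = 347.5.
Sort by position and accumulate weight:
  km 2 (Zone I, w=250) → cum 250
  km 6 (Zone II, w=35) → cum 285
  km 32 (Zone IV, w=300) → cum 585  ≥ 347.5 → median here
  km 33 (Zone III, w=110) → cum 695
Optimal location: km 32.

x = 32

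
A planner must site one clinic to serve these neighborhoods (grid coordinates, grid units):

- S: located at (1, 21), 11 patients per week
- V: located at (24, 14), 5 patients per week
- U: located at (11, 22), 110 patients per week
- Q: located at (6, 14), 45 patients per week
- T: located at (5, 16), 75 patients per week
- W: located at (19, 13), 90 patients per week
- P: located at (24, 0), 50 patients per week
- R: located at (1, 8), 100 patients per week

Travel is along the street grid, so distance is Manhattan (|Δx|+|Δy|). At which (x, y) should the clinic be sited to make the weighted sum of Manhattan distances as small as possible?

Manhattan distance separates: Σwᵢ(|x−xᵢ|+|y−yᵢ|) = Σwᵢ|x−xᵢ| + Σwᵢ|y−yᵢ|, so x and y are optimised independently as 1-D weighted medians.
Total weight W = 486; half = 243.
x-coordinate, sorted with cumulative weight:
  x=1 (S, w=11) cum 11
  x=1 (R, w=100) cum 111
  x=5 (T, w=75) cum 186
  x=6 (Q, w=45) cum 231
  x=11 (U, w=110) cum 341  ← median
  x=19 (W, w=90) cum 431
  x=24 (V, w=5) cum 436
  x=24 (P, w=50) cum 486
⇒ x* = 11
y-coordinate, sorted with cumulative weight:
  y=0 (P, w=50) cum 50
  y=8 (R, w=100) cum 150
  y=13 (W, w=90) cum 240
  y=14 (V, w=5) cum 245  ← median
  y=14 (Q, w=45) cum 290
  y=16 (T, w=75) cum 365
  y=21 (S, w=11) cum 376
  y=22 (U, w=110) cum 486
⇒ y* = 14

(11, 14)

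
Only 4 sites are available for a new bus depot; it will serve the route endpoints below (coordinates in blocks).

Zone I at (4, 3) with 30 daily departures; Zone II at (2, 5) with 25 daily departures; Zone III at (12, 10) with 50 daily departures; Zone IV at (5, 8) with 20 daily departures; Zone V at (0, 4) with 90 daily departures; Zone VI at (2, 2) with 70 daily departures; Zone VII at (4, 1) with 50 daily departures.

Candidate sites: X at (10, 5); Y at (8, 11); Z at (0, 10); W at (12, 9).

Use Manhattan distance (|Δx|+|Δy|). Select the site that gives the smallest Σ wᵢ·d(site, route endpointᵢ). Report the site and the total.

Z, total 3135 blocks

Total weighted distance at each candidate:
  X (10, 5): total = 3210
  Y (8, 11): total = 4130
  Z (0, 10): total = 3135
  W (12, 9): total = 4500
Minimum is at Z with total 3135 blocks.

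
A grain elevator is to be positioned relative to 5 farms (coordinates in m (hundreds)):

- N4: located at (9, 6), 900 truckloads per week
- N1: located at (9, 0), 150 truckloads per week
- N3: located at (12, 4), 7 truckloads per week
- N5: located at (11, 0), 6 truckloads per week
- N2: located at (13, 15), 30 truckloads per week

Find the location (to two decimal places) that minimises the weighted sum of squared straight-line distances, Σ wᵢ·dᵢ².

(9.14, 5.38)

The minimiser of Σwᵢ‖p−pᵢ‖² is the weighted centroid p* = (Σwᵢpᵢ)/(Σwᵢ).
Σwᵢ = 1093.
Σwᵢxᵢ = 900·9 + 150·9 + 7·12 + 6·11 + 30·13 = 9990.
Σwᵢyᵢ = 900·6 + 150·0 + 7·4 + 6·0 + 30·15 = 5878.
x* = 9990/1093 = 9.14, y* = 5878/1093 = 5.38.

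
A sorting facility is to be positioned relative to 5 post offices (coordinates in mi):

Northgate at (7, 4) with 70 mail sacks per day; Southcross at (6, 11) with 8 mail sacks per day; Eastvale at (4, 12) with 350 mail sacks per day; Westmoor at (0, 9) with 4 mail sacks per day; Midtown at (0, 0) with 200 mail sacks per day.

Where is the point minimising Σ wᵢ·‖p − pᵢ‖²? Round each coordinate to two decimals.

The minimiser of Σwᵢ‖p−pᵢ‖² is the weighted centroid p* = (Σwᵢpᵢ)/(Σwᵢ).
Σwᵢ = 632.
Σwᵢxᵢ = 70·7 + 8·6 + 350·4 + 4·0 + 200·0 = 1938.
Σwᵢyᵢ = 70·4 + 8·11 + 350·12 + 4·9 + 200·0 = 4604.
x* = 1938/632 = 3.07, y* = 4604/632 = 7.28.

(3.07, 7.28)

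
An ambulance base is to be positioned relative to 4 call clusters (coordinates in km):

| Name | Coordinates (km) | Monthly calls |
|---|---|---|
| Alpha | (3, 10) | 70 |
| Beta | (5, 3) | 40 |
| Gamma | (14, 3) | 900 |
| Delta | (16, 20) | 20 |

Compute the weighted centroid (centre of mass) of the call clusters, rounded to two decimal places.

The minimiser of Σwᵢ‖p−pᵢ‖² is the weighted centroid p* = (Σwᵢpᵢ)/(Σwᵢ).
Σwᵢ = 1030.
Σwᵢxᵢ = 70·3 + 40·5 + 900·14 + 20·16 = 13330.
Σwᵢyᵢ = 70·10 + 40·3 + 900·3 + 20·20 = 3920.
x* = 13330/1030 = 12.94, y* = 3920/1030 = 3.81.

(12.94, 3.81)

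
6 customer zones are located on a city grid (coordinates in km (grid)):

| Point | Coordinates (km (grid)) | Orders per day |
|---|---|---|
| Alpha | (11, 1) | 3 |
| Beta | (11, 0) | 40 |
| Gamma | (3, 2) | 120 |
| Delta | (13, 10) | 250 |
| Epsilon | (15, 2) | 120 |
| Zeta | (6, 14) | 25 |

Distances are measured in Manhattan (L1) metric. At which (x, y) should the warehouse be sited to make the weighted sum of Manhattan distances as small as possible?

(13, 2)

Manhattan distance separates: Σwᵢ(|x−xᵢ|+|y−yᵢ|) = Σwᵢ|x−xᵢ| + Σwᵢ|y−yᵢ|, so x and y are optimised independently as 1-D weighted medians.
Total weight W = 558; half = 279.
x-coordinate, sorted with cumulative weight:
  x=3 (Gamma, w=120) cum 120
  x=6 (Zeta, w=25) cum 145
  x=11 (Alpha, w=3) cum 148
  x=11 (Beta, w=40) cum 188
  x=13 (Delta, w=250) cum 438  ← median
  x=15 (Epsilon, w=120) cum 558
⇒ x* = 13
y-coordinate, sorted with cumulative weight:
  y=0 (Beta, w=40) cum 40
  y=1 (Alpha, w=3) cum 43
  y=2 (Gamma, w=120) cum 163
  y=2 (Epsilon, w=120) cum 283  ← median
  y=10 (Delta, w=250) cum 533
  y=14 (Zeta, w=25) cum 558
⇒ y* = 2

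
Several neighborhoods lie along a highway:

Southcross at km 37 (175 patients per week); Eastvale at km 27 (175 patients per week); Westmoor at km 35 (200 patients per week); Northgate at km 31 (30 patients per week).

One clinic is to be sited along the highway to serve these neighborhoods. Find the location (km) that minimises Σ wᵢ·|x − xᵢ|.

x = 35

For a sum of weighted absolute distances on a line, the optimum is the weighted median (not the mean). Total weight W = 580; half-weight = 290.
Sort by position and accumulate weight:
  km 27 (Eastvale, w=175) → cum 175
  km 31 (Northgate, w=30) → cum 205
  km 35 (Westmoor, w=200) → cum 405  ≥ 290 → median here
  km 37 (Southcross, w=175) → cum 580
Optimal location: km 35.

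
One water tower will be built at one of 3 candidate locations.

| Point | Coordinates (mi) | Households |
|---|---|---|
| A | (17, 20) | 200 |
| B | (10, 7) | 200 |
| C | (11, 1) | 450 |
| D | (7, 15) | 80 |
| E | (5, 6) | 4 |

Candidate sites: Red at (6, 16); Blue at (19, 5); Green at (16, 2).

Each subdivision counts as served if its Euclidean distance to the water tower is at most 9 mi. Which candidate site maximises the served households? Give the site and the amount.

Coverage radius r = 9 mi; a point is covered iff (Δx)²+(Δy)² ≤ 9² = 81.
  Red (6, 16): covers {D} → 80
  Blue (19, 5): covers {C} → 450
  Green (16, 2): covers {B, C} → 650
Maximum coverage at Green: 650 households.

Green, covering 650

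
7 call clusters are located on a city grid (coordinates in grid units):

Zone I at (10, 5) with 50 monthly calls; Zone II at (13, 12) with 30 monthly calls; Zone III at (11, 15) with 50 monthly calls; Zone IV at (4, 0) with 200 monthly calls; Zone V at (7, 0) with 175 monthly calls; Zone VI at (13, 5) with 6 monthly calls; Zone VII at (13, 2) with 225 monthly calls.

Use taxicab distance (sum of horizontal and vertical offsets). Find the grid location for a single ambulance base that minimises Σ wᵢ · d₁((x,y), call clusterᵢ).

Manhattan distance separates: Σwᵢ(|x−xᵢ|+|y−yᵢ|) = Σwᵢ|x−xᵢ| + Σwᵢ|y−yᵢ|, so x and y are optimised independently as 1-D weighted medians.
Total weight W = 736; half = 368.
x-coordinate, sorted with cumulative weight:
  x=4 (Zone IV, w=200) cum 200
  x=7 (Zone V, w=175) cum 375  ← median
  x=10 (Zone I, w=50) cum 425
  x=11 (Zone III, w=50) cum 475
  x=13 (Zone II, w=30) cum 505
  x=13 (Zone VI, w=6) cum 511
  x=13 (Zone VII, w=225) cum 736
⇒ x* = 7
y-coordinate, sorted with cumulative weight:
  y=0 (Zone IV, w=200) cum 200
  y=0 (Zone V, w=175) cum 375  ← median
  y=2 (Zone VII, w=225) cum 600
  y=5 (Zone I, w=50) cum 650
  y=5 (Zone VI, w=6) cum 656
  y=12 (Zone II, w=30) cum 686
  y=15 (Zone III, w=50) cum 736
⇒ y* = 0

(7, 0)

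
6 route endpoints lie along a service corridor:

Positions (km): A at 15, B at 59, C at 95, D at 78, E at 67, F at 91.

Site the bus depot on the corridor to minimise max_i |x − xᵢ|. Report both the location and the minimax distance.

location 55, max distance 40

The 1-center on a line is the midpoint of the two extreme points: leftmost at 15, rightmost at 95.
Optimal location = (15 + 95)/2 = 55; maximum distance = (95 − 15)/2 = 40.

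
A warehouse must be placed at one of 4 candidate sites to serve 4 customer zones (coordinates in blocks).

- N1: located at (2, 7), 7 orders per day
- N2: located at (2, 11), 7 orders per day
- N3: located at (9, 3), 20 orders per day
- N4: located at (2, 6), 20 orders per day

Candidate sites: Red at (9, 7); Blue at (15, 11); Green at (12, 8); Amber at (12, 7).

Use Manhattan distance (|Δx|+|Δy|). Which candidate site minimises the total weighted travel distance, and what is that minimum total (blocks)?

Red, total 366 blocks

Total weighted distance at each candidate:
  Red (9, 7): total = 366
  Blue (15, 11): total = 850
  Green (12, 8): total = 568
  Amber (12, 7): total = 528
Minimum is at Red with total 366 blocks.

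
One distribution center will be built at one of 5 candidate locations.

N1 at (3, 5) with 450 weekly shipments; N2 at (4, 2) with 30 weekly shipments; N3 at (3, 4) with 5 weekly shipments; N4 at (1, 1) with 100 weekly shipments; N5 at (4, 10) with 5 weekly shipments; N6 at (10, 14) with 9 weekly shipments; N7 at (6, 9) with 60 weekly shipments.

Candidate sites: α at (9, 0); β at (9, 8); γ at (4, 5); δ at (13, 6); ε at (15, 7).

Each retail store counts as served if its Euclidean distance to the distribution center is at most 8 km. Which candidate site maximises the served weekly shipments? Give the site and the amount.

Coverage radius r = 8 km; a point is covered iff (Δx)²+(Δy)² ≤ 8² = 64.
  α (9, 0): covers {N1, N2, N3} → 485
  β (9, 8): covers {N1, N2, N3, N5, N6, N7} → 559
  γ (4, 5): covers {N1, N2, N3, N4, N5, N7} → 650
  δ (13, 6): covers {N7} → 60
  ε (15, 7): covers {none} → 0
Maximum coverage at γ: 650 weekly shipments.

γ, covering 650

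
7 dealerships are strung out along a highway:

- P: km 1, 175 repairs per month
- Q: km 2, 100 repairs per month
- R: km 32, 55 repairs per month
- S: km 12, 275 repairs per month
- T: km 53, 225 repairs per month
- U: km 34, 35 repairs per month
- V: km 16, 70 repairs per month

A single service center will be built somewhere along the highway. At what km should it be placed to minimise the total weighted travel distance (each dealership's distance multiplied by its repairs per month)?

For a sum of weighted absolute distances on a line, the optimum is the weighted median (not the mean). Total weight W = 935; half-weight = 467.5.
Sort by position and accumulate weight:
  km 1 (P, w=175) → cum 175
  km 2 (Q, w=100) → cum 275
  km 12 (S, w=275) → cum 550  ≥ 467.5 → median here
  km 16 (V, w=70) → cum 620
  km 32 (R, w=55) → cum 675
  km 34 (U, w=35) → cum 710
  km 53 (T, w=225) → cum 935
Optimal location: km 12.

x = 12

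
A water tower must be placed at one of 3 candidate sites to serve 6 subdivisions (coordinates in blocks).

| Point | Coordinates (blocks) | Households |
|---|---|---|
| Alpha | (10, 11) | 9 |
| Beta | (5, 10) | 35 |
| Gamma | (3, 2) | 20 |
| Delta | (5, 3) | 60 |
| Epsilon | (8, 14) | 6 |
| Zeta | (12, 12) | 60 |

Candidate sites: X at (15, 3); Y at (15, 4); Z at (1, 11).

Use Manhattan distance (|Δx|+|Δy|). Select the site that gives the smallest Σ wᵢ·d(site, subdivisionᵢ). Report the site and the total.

Z, total 1976 blocks

Total weighted distance at each candidate:
  X (15, 3): total = 2400
  Y (15, 4): total = 2370
  Z (1, 11): total = 1976
Minimum is at Z with total 1976 blocks.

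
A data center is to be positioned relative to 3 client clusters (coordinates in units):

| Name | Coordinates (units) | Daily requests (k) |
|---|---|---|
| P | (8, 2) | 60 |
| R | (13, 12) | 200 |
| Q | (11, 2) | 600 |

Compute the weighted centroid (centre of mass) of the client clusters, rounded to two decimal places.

(11.26, 4.33)

The minimiser of Σwᵢ‖p−pᵢ‖² is the weighted centroid p* = (Σwᵢpᵢ)/(Σwᵢ).
Σwᵢ = 860.
Σwᵢxᵢ = 60·8 + 200·13 + 600·11 = 9680.
Σwᵢyᵢ = 60·2 + 200·12 + 600·2 = 3720.
x* = 9680/860 = 11.26, y* = 3720/860 = 4.33.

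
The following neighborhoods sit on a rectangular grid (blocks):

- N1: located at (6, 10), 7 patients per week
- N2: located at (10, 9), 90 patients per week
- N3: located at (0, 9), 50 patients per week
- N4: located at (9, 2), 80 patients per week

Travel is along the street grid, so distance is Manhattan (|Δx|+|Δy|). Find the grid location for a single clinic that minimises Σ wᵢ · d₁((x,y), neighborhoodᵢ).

(9, 9)

Manhattan distance separates: Σwᵢ(|x−xᵢ|+|y−yᵢ|) = Σwᵢ|x−xᵢ| + Σwᵢ|y−yᵢ|, so x and y are optimised independently as 1-D weighted medians.
Total weight W = 227; half = 113.5.
x-coordinate, sorted with cumulative weight:
  x=0 (N3, w=50) cum 50
  x=6 (N1, w=7) cum 57
  x=9 (N4, w=80) cum 137  ← median
  x=10 (N2, w=90) cum 227
⇒ x* = 9
y-coordinate, sorted with cumulative weight:
  y=2 (N4, w=80) cum 80
  y=9 (N2, w=90) cum 170  ← median
  y=9 (N3, w=50) cum 220
  y=10 (N1, w=7) cum 227
⇒ y* = 9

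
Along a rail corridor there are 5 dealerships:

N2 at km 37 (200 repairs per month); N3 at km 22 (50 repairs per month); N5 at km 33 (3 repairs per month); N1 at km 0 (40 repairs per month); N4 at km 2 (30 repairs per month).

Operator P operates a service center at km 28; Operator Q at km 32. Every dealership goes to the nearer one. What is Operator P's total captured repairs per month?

The indifferent point is the midpoint (28+32)/2 = 30; dealerships left of it (closer to Operator P at 28) go to Operator P, those right go to Operator Q.
  N1 at 0 (w=40) → Operator P
  N4 at 2 (w=30) → Operator P
  N3 at 22 (w=50) → Operator P
  N5 at 33 (w=3) → Operator Q
  N2 at 37 (w=200) → Operator Q
Operator P captures 120; Operator Q captures 203.

120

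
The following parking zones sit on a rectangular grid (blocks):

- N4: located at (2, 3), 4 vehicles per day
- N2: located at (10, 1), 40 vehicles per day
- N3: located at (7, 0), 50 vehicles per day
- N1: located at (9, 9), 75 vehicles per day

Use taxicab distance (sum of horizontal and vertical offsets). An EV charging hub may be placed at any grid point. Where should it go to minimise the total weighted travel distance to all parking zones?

(9, 1)

Manhattan distance separates: Σwᵢ(|x−xᵢ|+|y−yᵢ|) = Σwᵢ|x−xᵢ| + Σwᵢ|y−yᵢ|, so x and y are optimised independently as 1-D weighted medians.
Total weight W = 169; half = 84.5.
x-coordinate, sorted with cumulative weight:
  x=2 (N4, w=4) cum 4
  x=7 (N3, w=50) cum 54
  x=9 (N1, w=75) cum 129  ← median
  x=10 (N2, w=40) cum 169
⇒ x* = 9
y-coordinate, sorted with cumulative weight:
  y=0 (N3, w=50) cum 50
  y=1 (N2, w=40) cum 90  ← median
  y=3 (N4, w=4) cum 94
  y=9 (N1, w=75) cum 169
⇒ y* = 1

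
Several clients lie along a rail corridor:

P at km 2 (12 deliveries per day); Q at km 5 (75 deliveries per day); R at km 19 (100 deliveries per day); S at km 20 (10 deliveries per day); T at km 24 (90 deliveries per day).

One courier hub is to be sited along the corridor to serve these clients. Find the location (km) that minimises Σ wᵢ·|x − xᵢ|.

x = 19

For a sum of weighted absolute distances on a line, the optimum is the weighted median (not the mean). Total weight W = 287; half-weight = 143.5.
Sort by position and accumulate weight:
  km 2 (P, w=12) → cum 12
  km 5 (Q, w=75) → cum 87
  km 19 (R, w=100) → cum 187  ≥ 143.5 → median here
  km 20 (S, w=10) → cum 197
  km 24 (T, w=90) → cum 287
Optimal location: km 19.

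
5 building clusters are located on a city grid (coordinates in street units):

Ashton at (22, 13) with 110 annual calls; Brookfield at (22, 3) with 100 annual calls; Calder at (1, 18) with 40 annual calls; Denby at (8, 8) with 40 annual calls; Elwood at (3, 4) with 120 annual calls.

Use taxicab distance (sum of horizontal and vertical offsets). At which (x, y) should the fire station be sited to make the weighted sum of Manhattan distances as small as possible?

Manhattan distance separates: Σwᵢ(|x−xᵢ|+|y−yᵢ|) = Σwᵢ|x−xᵢ| + Σwᵢ|y−yᵢ|, so x and y are optimised independently as 1-D weighted medians.
Total weight W = 410; half = 205.
x-coordinate, sorted with cumulative weight:
  x=1 (Calder, w=40) cum 40
  x=3 (Elwood, w=120) cum 160
  x=8 (Denby, w=40) cum 200
  x=22 (Ashton, w=110) cum 310  ← median
  x=22 (Brookfield, w=100) cum 410
⇒ x* = 22
y-coordinate, sorted with cumulative weight:
  y=3 (Brookfield, w=100) cum 100
  y=4 (Elwood, w=120) cum 220  ← median
  y=8 (Denby, w=40) cum 260
  y=13 (Ashton, w=110) cum 370
  y=18 (Calder, w=40) cum 410
⇒ y* = 4

(22, 4)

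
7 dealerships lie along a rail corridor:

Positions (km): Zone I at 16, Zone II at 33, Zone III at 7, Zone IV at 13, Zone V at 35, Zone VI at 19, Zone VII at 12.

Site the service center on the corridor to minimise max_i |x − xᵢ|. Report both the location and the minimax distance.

location 21, max distance 14

The 1-center on a line is the midpoint of the two extreme points: leftmost at 7, rightmost at 35.
Optimal location = (7 + 35)/2 = 21; maximum distance = (35 − 7)/2 = 14.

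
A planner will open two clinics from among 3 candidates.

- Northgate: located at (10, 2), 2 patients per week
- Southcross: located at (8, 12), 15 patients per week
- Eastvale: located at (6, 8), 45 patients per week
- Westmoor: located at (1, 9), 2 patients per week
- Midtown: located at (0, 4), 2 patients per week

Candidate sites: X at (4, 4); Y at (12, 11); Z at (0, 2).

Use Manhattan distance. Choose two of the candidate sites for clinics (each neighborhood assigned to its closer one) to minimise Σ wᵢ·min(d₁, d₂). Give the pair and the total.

{X, Y}, total 385

Evaluate every pair (each demand assigned to the nearer of the two):
  {X, Y}: total = 385
  {X, Z}: total = 486
  {Y, Z}: total = 520
Best pair: {X, Y} with total 385.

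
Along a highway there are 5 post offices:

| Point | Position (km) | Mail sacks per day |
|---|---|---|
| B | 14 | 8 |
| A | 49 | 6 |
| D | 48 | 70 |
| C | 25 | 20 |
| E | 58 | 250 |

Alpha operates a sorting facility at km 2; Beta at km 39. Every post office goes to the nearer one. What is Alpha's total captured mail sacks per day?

8

The indifferent point is the midpoint (2+39)/2 = 20.5; post offices left of it (closer to Alpha at 2) go to Alpha, those right go to Beta.
  B at 14 (w=8) → Alpha
  C at 25 (w=20) → Beta
  D at 48 (w=70) → Beta
  A at 49 (w=6) → Beta
  E at 58 (w=250) → Beta
Alpha captures 8; Beta captures 346.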